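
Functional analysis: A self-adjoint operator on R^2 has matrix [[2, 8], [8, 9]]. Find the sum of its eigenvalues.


For a self-adjoint (symmetric) matrix, the eigenvalues are real.
The sum of eigenvalues equals the trace of the matrix.
trace = 2 + 9 = 11

11


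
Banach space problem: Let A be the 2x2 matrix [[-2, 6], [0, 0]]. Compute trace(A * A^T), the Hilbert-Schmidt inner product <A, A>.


trace(A * A^T) = sum of squares of all entries
= (-2)^2 + 6^2 + 0^2 + 0^2
= 4 + 36 + 0 + 0
= 40

40


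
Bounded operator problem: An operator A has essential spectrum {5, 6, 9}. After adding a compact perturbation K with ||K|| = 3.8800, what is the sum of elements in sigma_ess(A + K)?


By Weyl's theorem, the essential spectrum is invariant under compact perturbations.
sigma_ess(A + K) = sigma_ess(A) = {5, 6, 9}
Sum = 5 + 6 + 9 = 20

20


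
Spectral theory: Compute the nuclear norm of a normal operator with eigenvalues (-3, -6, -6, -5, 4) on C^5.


For a normal operator, singular values equal |eigenvalues|.
Trace norm = sum |lambda_i| = 3 + 6 + 6 + 5 + 4
= 24

24


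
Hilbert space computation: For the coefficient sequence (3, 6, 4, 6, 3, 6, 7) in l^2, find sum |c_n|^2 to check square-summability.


sum |c_n|^2 = 3^2 + 6^2 + 4^2 + 6^2 + 3^2 + 6^2 + 7^2
= 9 + 36 + 16 + 36 + 9 + 36 + 49
= 191

191


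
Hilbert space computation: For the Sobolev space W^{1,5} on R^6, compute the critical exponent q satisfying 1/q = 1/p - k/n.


Using the Sobolev embedding formula: 1/q = 1/p - k/n
1/q = 1/5 - 1/6 = 1/30
q = 1/(1/30) = 30

30.0000


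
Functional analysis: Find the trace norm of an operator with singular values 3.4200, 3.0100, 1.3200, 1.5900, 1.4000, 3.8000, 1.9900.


The nuclear norm is the sum of all singular values.
||T||_1 = 3.4200 + 3.0100 + 1.3200 + 1.5900 + 1.4000 + 3.8000 + 1.9900
= 16.5300

16.5300


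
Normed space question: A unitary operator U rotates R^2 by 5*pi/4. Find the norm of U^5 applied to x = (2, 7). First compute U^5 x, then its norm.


U is a rotation by theta = 5*pi/4
U^5 = rotation by 5*theta = 25*pi/4 = 1*pi/4 (mod 2*pi)
cos(1*pi/4) = 0.7071, sin(1*pi/4) = 0.7071
U^5 x = (0.7071 * 2 - 0.7071 * 7, 0.7071 * 2 + 0.7071 * 7)
= (-3.5355, 6.3640)
||U^5 x|| = sqrt((-3.5355)^2 + 6.3640^2) = sqrt(53.0000) = 7.2801

7.2801


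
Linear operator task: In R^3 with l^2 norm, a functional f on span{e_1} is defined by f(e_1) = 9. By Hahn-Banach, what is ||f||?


The norm of f is given by ||f|| = sup_{||x||=1} |f(x)|.
On span{e_1}, ||e_1|| = 1, so ||f|| = |f(e_1)| / ||e_1||
= |9| / 1 = 9.0000

9.0000


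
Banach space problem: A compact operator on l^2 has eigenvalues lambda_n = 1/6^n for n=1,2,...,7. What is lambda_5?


The eigenvalue formula gives lambda_5 = 1/6^5
= 1/7776
= 1.2860e-04

1.2860e-04


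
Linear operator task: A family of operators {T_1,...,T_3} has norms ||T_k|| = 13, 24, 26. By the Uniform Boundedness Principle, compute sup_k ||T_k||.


By the Uniform Boundedness Principle, the supremum of norms is finite.
sup_k ||T_k|| = max(13, 24, 26) = 26

26


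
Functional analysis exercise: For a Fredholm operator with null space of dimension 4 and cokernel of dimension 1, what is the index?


The Fredholm index is defined as ind(T) = dim(ker T) - dim(coker T)
= 4 - 1
= 3

3


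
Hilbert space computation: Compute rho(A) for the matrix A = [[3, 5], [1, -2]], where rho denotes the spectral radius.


For a 2x2 matrix, eigenvalues satisfy lambda^2 - (trace)*lambda + det = 0
trace = 3 + -2 = 1
det = 3*-2 - 5*1 = -11
discriminant = 1^2 - 4*(-11) = 45
spectral radius = max |eigenvalue| = 3.8541

3.8541


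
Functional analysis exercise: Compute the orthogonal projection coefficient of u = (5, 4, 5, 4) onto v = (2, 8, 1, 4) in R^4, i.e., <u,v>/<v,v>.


Computing <u,v> = 5*2 + 4*8 + 5*1 + 4*4 = 63
Computing <v,v> = 2^2 + 8^2 + 1^2 + 4^2 = 85
Projection coefficient = 63/85 = 0.7412

0.7412


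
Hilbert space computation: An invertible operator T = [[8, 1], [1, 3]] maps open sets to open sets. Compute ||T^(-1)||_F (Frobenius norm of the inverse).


det(T) = 8*3 - 1*1 = 23
T^(-1) = (1/23) * [[3, -1], [-1, 8]] = [[0.1304, -0.0435], [-0.0435, 0.3478]]
||T^(-1)||_F^2 = 0.1304^2 + (-0.0435)^2 + (-0.0435)^2 + 0.3478^2 = 0.1418
||T^(-1)||_F = sqrt(0.1418) = 0.3765

0.3765


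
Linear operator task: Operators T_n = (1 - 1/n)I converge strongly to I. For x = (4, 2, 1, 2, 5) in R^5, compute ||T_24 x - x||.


T_24 x - x = (1 - 1/24)x - x = -x/24
||x|| = sqrt(50) = 7.0711
||T_24 x - x|| = ||x||/24 = 7.0711/24 = 0.2946

0.2946


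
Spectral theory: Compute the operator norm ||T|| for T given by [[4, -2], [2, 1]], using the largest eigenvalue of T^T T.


A^T A = [[20, -6], [-6, 5]]
trace(A^T A) = 25, det(A^T A) = 64
discriminant = 25^2 - 4*64 = 369
Largest eigenvalue of A^T A = (trace + sqrt(disc))/2 = 22.1047
||T|| = sqrt(22.1047) = 4.7016

4.7016


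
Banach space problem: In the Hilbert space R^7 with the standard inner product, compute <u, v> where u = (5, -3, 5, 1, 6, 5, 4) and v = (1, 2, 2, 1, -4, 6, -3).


Computing the standard inner product <u, v> = sum u_i * v_i
= 5*1 + -3*2 + 5*2 + 1*1 + 6*-4 + 5*6 + 4*-3
= 5 + -6 + 10 + 1 + -24 + 30 + -12
= 4

4


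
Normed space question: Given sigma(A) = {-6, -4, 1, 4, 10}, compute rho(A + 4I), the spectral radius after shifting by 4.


Spectrum of A + 4I = {-2, 0, 5, 8, 14}
Spectral radius = max |lambda| over the shifted spectrum
= max(2, 0, 5, 8, 14) = 14

14


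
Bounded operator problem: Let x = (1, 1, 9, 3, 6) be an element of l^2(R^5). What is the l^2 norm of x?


The l^2 norm = (sum |x_i|^2)^(1/2)
Sum of 2th powers = 1 + 1 + 81 + 9 + 36 = 128
||x||_2 = (128)^(1/2) = 11.3137

11.3137


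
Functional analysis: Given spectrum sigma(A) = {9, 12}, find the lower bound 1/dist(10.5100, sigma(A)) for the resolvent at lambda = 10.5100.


dist(10.5100, {9, 12}) = min(|10.5100 - 9|, |10.5100 - 12|)
= min(1.5100, 1.4900) = 1.4900
Resolvent bound = 1/1.4900 = 0.6711

0.6711


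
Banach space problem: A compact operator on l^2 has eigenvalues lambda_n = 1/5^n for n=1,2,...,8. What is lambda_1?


The eigenvalue formula gives lambda_1 = 1/5^1
= 1/5
= 0.2000

0.2000


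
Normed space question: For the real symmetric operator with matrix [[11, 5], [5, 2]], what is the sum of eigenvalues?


For a self-adjoint (symmetric) matrix, the eigenvalues are real.
The sum of eigenvalues equals the trace of the matrix.
trace = 11 + 2 = 13

13


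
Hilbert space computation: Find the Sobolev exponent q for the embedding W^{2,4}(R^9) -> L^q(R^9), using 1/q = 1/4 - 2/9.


Using the Sobolev embedding formula: 1/q = 1/p - k/n
1/q = 1/4 - 2/9 = 1/36
q = 1/(1/36) = 36

36.0000


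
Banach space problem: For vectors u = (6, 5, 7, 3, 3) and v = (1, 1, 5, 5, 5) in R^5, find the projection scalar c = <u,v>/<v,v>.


Computing <u,v> = 6*1 + 5*1 + 7*5 + 3*5 + 3*5 = 76
Computing <v,v> = 1^2 + 1^2 + 5^2 + 5^2 + 5^2 = 77
Projection coefficient = 76/77 = 0.9870

0.9870


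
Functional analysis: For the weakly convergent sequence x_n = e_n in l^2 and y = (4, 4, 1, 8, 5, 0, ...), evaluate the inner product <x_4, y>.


x_4 = e_4 is the standard basis vector with 1 in position 4.
<x_4, y> = y_4 = 8
As n -> infinity, <x_n, y> -> 0, confirming weak convergence of (x_n) to 0.

8


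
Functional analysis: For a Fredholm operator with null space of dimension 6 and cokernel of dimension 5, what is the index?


The Fredholm index is defined as ind(T) = dim(ker T) - dim(coker T)
= 6 - 5
= 1

1


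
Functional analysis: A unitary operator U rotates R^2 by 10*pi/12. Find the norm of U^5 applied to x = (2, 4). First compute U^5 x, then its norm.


U is a rotation by theta = 10*pi/12
U^5 = rotation by 5*theta = 50*pi/12 = 2*pi/12 (mod 2*pi)
cos(2*pi/12) = 0.8660, sin(2*pi/12) = 0.5000
U^5 x = (0.8660 * 2 - 0.5000 * 4, 0.5000 * 2 + 0.8660 * 4)
= (-0.2679, 4.4641)
||U^5 x|| = sqrt((-0.2679)^2 + 4.4641^2) = sqrt(20.0000) = 4.4721

4.4721


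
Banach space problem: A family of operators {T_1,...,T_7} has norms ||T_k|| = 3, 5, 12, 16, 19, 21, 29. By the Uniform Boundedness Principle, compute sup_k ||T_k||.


By the Uniform Boundedness Principle, the supremum of norms is finite.
sup_k ||T_k|| = max(3, 5, 12, 16, 19, 21, 29) = 29

29


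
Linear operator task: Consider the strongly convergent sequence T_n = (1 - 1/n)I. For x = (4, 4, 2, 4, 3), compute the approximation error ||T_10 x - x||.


T_10 x - x = (1 - 1/10)x - x = -x/10
||x|| = sqrt(61) = 7.8102
||T_10 x - x|| = ||x||/10 = 7.8102/10 = 0.7810

0.7810


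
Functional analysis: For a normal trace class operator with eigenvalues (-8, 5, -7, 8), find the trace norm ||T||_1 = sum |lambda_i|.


For a normal operator, singular values equal |eigenvalues|.
Trace norm = sum |lambda_i| = 8 + 5 + 7 + 8
= 28

28


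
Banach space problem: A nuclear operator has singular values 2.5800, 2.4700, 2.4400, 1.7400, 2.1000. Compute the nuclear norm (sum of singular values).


The nuclear norm is the sum of all singular values.
||T||_1 = 2.5800 + 2.4700 + 2.4400 + 1.7400 + 2.1000
= 11.3300

11.3300


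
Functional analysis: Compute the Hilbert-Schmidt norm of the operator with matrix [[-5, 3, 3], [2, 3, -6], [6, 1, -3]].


The Hilbert-Schmidt norm is sqrt(sum of squares of all entries).
Sum of squares = (-5)^2 + 3^2 + 3^2 + 2^2 + 3^2 + (-6)^2 + 6^2 + 1^2 + (-3)^2
= 25 + 9 + 9 + 4 + 9 + 36 + 36 + 1 + 9 = 138
||T||_HS = sqrt(138) = 11.7473

11.7473


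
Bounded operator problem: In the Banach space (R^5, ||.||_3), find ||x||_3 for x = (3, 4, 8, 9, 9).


The l^3 norm = (sum |x_i|^3)^(1/3)
Sum of 3th powers = 27 + 64 + 512 + 729 + 729 = 2061
||x||_3 = (2061)^(1/3) = 12.7260

12.7260


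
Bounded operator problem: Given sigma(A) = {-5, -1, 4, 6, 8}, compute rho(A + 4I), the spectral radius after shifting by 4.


Spectrum of A + 4I = {-1, 3, 8, 10, 12}
Spectral radius = max |lambda| over the shifted spectrum
= max(1, 3, 8, 10, 12) = 12

12


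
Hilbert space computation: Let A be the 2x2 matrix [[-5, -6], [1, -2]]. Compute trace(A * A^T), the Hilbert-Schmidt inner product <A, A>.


trace(A * A^T) = sum of squares of all entries
= (-5)^2 + (-6)^2 + 1^2 + (-2)^2
= 25 + 36 + 1 + 4
= 66

66


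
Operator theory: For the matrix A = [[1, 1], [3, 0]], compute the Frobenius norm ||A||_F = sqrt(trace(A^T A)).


||A||_F^2 = sum a_ij^2
= 1^2 + 1^2 + 3^2 + 0^2
= 1 + 1 + 9 + 0 = 11
||A||_F = sqrt(11) = 3.3166

3.3166


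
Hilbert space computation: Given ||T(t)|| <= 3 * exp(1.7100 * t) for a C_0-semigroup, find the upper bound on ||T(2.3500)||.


||T(2.3500)|| <= 3 * exp(1.7100 * 2.3500)
= 3 * exp(4.0185)
= 3 * 55.6176
= 166.8529

166.8529


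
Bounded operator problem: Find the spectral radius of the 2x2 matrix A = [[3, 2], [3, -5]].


For a 2x2 matrix, eigenvalues satisfy lambda^2 - (trace)*lambda + det = 0
trace = 3 + -5 = -2
det = 3*-5 - 2*3 = -21
discriminant = (-2)^2 - 4*(-21) = 88
spectral radius = max |eigenvalue| = 5.6904

5.6904


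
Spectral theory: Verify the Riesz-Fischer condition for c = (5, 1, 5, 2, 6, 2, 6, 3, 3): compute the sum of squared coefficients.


sum |c_n|^2 = 5^2 + 1^2 + 5^2 + 2^2 + 6^2 + 2^2 + 6^2 + 3^2 + 3^2
= 25 + 1 + 25 + 4 + 36 + 4 + 36 + 9 + 9
= 149

149


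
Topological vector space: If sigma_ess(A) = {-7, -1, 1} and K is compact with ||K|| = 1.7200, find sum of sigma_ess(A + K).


By Weyl's theorem, the essential spectrum is invariant under compact perturbations.
sigma_ess(A + K) = sigma_ess(A) = {-7, -1, 1}
Sum = -7 + -1 + 1 = -7

-7


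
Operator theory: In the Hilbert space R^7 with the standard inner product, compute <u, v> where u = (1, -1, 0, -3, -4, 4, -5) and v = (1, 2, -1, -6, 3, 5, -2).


Computing the standard inner product <u, v> = sum u_i * v_i
= 1*1 + -1*2 + 0*-1 + -3*-6 + -4*3 + 4*5 + -5*-2
= 1 + -2 + 0 + 18 + -12 + 20 + 10
= 35

35


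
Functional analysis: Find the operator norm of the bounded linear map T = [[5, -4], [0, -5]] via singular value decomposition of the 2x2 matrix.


A^T A = [[25, -20], [-20, 41]]
trace(A^T A) = 66, det(A^T A) = 625
discriminant = 66^2 - 4*625 = 1856
Largest eigenvalue of A^T A = (trace + sqrt(disc))/2 = 54.5407
||T|| = sqrt(54.5407) = 7.3852

7.3852


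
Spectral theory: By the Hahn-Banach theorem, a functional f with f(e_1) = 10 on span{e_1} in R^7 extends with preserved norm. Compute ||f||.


The norm of f is given by ||f|| = sup_{||x||=1} |f(x)|.
On span{e_1}, ||e_1|| = 1, so ||f|| = |f(e_1)| / ||e_1||
= |10| / 1 = 10.0000

10.0000


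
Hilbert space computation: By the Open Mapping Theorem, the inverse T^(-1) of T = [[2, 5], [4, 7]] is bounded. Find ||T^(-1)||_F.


det(T) = 2*7 - 5*4 = -6
T^(-1) = (1/-6) * [[7, -5], [-4, 2]] = [[-1.1667, 0.8333], [0.6667, -0.3333]]
||T^(-1)||_F^2 = (-1.1667)^2 + 0.8333^2 + 0.6667^2 + (-0.3333)^2 = 2.6111
||T^(-1)||_F = sqrt(2.6111) = 1.6159

1.6159


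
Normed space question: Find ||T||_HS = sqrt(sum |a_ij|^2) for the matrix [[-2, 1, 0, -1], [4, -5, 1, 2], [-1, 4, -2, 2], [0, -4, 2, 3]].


The Hilbert-Schmidt norm is sqrt(sum of squares of all entries).
Sum of squares = (-2)^2 + 1^2 + 0^2 + (-1)^2 + 4^2 + (-5)^2 + 1^2 + 2^2 + (-1)^2 + 4^2 + (-2)^2 + 2^2 + 0^2 + (-4)^2 + 2^2 + 3^2
= 4 + 1 + 0 + 1 + 16 + 25 + 1 + 4 + 1 + 16 + 4 + 4 + 0 + 16 + 4 + 9 = 106
||T||_HS = sqrt(106) = 10.2956

10.2956


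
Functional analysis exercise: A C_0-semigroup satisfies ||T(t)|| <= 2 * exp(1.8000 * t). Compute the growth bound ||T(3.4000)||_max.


||T(3.4000)|| <= 2 * exp(1.8000 * 3.4000)
= 2 * exp(6.1200)
= 2 * 454.8647
= 909.7294

909.7294


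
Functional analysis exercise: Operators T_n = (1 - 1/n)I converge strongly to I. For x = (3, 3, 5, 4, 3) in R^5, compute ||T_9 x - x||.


T_9 x - x = (1 - 1/9)x - x = -x/9
||x|| = sqrt(68) = 8.2462
||T_9 x - x|| = ||x||/9 = 8.2462/9 = 0.9162

0.9162


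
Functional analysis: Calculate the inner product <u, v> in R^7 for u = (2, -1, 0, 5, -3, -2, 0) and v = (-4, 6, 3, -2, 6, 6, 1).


Computing the standard inner product <u, v> = sum u_i * v_i
= 2*-4 + -1*6 + 0*3 + 5*-2 + -3*6 + -2*6 + 0*1
= -8 + -6 + 0 + -10 + -18 + -12 + 0
= -54

-54


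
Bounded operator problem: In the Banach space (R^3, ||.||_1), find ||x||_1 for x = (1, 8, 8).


The l^1 norm equals the sum of absolute values of all components.
||x||_1 = 1 + 8 + 8
= 17

17.0000


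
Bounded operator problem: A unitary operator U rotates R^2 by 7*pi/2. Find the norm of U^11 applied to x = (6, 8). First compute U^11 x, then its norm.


U is a rotation by theta = 7*pi/2
U^11 = rotation by 11*theta = 77*pi/2 = 1*pi/2 (mod 2*pi)
cos(1*pi/2) = 0.0000, sin(1*pi/2) = 1.0000
U^11 x = (0.0000 * 6 - 1.0000 * 8, 1.0000 * 6 + 0.0000 * 8)
= (-8.0000, 6.0000)
||U^11 x|| = sqrt((-8.0000)^2 + 6.0000^2) = sqrt(100.0000) = 10.0000

10.0000


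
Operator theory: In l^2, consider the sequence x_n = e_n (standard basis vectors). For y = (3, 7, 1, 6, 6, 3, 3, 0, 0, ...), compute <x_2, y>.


x_2 = e_2 is the standard basis vector with 1 in position 2.
<x_2, y> = y_2 = 7
As n -> infinity, <x_n, y> -> 0, confirming weak convergence of (x_n) to 0.

7


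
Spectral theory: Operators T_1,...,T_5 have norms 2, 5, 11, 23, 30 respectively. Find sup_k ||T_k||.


By the Uniform Boundedness Principle, the supremum of norms is finite.
sup_k ||T_k|| = max(2, 5, 11, 23, 30) = 30

30


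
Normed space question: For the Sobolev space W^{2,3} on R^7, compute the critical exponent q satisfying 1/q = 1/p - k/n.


Using the Sobolev embedding formula: 1/q = 1/p - k/n
1/q = 1/3 - 2/7 = 1/21
q = 1/(1/21) = 21

21.0000


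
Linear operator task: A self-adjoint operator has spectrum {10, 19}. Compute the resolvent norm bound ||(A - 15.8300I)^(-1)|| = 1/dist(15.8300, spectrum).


dist(15.8300, {10, 19}) = min(|15.8300 - 10|, |15.8300 - 19|)
= min(5.8300, 3.1700) = 3.1700
Resolvent bound = 1/3.1700 = 0.3155

0.3155


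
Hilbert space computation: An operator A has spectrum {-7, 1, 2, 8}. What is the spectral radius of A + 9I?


Spectrum of A + 9I = {2, 10, 11, 17}
Spectral radius = max |lambda| over the shifted spectrum
= max(2, 10, 11, 17) = 17

17


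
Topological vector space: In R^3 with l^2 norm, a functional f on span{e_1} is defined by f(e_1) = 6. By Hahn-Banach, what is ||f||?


The norm of f is given by ||f|| = sup_{||x||=1} |f(x)|.
On span{e_1}, ||e_1|| = 1, so ||f|| = |f(e_1)| / ||e_1||
= |6| / 1 = 6.0000

6.0000


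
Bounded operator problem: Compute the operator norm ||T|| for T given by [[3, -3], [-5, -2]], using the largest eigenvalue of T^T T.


A^T A = [[34, 1], [1, 13]]
trace(A^T A) = 47, det(A^T A) = 441
discriminant = 47^2 - 4*441 = 445
Largest eigenvalue of A^T A = (trace + sqrt(disc))/2 = 34.0475
||T|| = sqrt(34.0475) = 5.8350

5.8350


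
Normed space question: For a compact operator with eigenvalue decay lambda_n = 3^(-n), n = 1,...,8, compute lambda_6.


The eigenvalue formula gives lambda_6 = 1/3^6
= 1/729
= 0.0014

0.0014


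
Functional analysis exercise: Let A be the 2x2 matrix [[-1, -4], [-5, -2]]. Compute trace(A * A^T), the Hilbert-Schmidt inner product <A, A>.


trace(A * A^T) = sum of squares of all entries
= (-1)^2 + (-4)^2 + (-5)^2 + (-2)^2
= 1 + 16 + 25 + 4
= 46

46


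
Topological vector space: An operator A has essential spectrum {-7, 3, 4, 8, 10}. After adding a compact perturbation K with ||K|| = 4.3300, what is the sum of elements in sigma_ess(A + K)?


By Weyl's theorem, the essential spectrum is invariant under compact perturbations.
sigma_ess(A + K) = sigma_ess(A) = {-7, 3, 4, 8, 10}
Sum = -7 + 3 + 4 + 8 + 10 = 18

18


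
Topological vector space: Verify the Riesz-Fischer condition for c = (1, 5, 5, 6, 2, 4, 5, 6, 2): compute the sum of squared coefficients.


sum |c_n|^2 = 1^2 + 5^2 + 5^2 + 6^2 + 2^2 + 4^2 + 5^2 + 6^2 + 2^2
= 1 + 25 + 25 + 36 + 4 + 16 + 25 + 36 + 4
= 172

172


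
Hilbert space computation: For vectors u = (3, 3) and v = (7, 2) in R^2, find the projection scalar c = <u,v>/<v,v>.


Computing <u,v> = 3*7 + 3*2 = 27
Computing <v,v> = 7^2 + 2^2 = 53
Projection coefficient = 27/53 = 0.5094

0.5094


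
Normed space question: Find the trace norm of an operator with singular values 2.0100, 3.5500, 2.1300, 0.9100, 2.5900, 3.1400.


The nuclear norm is the sum of all singular values.
||T||_1 = 2.0100 + 3.5500 + 2.1300 + 0.9100 + 2.5900 + 3.1400
= 14.3300

14.3300


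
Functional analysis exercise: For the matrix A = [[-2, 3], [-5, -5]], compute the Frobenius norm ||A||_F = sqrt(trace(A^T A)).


||A||_F^2 = sum a_ij^2
= (-2)^2 + 3^2 + (-5)^2 + (-5)^2
= 4 + 9 + 25 + 25 = 63
||A||_F = sqrt(63) = 7.9373

7.9373


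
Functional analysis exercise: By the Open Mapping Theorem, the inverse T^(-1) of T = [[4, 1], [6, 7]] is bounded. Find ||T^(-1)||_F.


det(T) = 4*7 - 1*6 = 22
T^(-1) = (1/22) * [[7, -1], [-6, 4]] = [[0.3182, -0.0455], [-0.2727, 0.1818]]
||T^(-1)||_F^2 = 0.3182^2 + (-0.0455)^2 + (-0.2727)^2 + 0.1818^2 = 0.2107
||T^(-1)||_F = sqrt(0.2107) = 0.4591

0.4591


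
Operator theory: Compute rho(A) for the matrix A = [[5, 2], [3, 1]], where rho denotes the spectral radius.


For a 2x2 matrix, eigenvalues satisfy lambda^2 - (trace)*lambda + det = 0
trace = 5 + 1 = 6
det = 5*1 - 2*3 = -1
discriminant = 6^2 - 4*(-1) = 40
spectral radius = max |eigenvalue| = 6.1623

6.1623


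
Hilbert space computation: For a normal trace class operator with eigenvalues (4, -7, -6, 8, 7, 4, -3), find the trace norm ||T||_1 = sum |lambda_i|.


For a normal operator, singular values equal |eigenvalues|.
Trace norm = sum |lambda_i| = 4 + 7 + 6 + 8 + 7 + 4 + 3
= 39

39


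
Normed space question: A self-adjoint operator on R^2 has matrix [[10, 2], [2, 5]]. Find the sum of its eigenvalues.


For a self-adjoint (symmetric) matrix, the eigenvalues are real.
The sum of eigenvalues equals the trace of the matrix.
trace = 10 + 5 = 15

15


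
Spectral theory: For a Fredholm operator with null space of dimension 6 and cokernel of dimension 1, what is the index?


The Fredholm index is defined as ind(T) = dim(ker T) - dim(coker T)
= 6 - 1
= 5

5


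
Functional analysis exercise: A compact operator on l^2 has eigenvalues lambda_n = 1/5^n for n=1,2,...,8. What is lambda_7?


The eigenvalue formula gives lambda_7 = 1/5^7
= 1/78125
= 1.2800e-05

1.2800e-05


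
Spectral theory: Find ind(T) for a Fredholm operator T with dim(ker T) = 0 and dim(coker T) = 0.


The Fredholm index is defined as ind(T) = dim(ker T) - dim(coker T)
= 0 - 0
= 0

0


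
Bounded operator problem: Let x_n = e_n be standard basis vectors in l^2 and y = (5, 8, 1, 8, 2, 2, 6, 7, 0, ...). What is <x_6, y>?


x_6 = e_6 is the standard basis vector with 1 in position 6.
<x_6, y> = y_6 = 2
As n -> infinity, <x_n, y> -> 0, confirming weak convergence of (x_n) to 0.

2


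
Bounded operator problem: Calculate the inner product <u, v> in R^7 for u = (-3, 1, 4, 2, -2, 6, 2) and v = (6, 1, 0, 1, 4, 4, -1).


Computing the standard inner product <u, v> = sum u_i * v_i
= -3*6 + 1*1 + 4*0 + 2*1 + -2*4 + 6*4 + 2*-1
= -18 + 1 + 0 + 2 + -8 + 24 + -2
= -1

-1


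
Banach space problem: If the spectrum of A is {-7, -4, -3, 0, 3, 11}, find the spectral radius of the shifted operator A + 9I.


Spectrum of A + 9I = {2, 5, 6, 9, 12, 20}
Spectral radius = max |lambda| over the shifted spectrum
= max(2, 5, 6, 9, 12, 20) = 20

20


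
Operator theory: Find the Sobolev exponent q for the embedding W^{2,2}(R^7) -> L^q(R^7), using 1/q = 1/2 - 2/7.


Using the Sobolev embedding formula: 1/q = 1/p - k/n
1/q = 1/2 - 2/7 = 3/14
q = 1/(3/14) = 14/3 = 4.6667

4.6667


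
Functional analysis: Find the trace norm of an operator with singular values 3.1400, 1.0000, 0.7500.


The nuclear norm is the sum of all singular values.
||T||_1 = 3.1400 + 1.0000 + 0.7500
= 4.8900

4.8900


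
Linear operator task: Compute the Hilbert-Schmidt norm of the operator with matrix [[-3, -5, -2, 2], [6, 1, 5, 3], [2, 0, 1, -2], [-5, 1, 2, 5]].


The Hilbert-Schmidt norm is sqrt(sum of squares of all entries).
Sum of squares = (-3)^2 + (-5)^2 + (-2)^2 + 2^2 + 6^2 + 1^2 + 5^2 + 3^2 + 2^2 + 0^2 + 1^2 + (-2)^2 + (-5)^2 + 1^2 + 2^2 + 5^2
= 9 + 25 + 4 + 4 + 36 + 1 + 25 + 9 + 4 + 0 + 1 + 4 + 25 + 1 + 4 + 25 = 177
||T||_HS = sqrt(177) = 13.3041

13.3041


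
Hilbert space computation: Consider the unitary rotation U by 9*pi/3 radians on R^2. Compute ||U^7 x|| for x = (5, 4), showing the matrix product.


U is a rotation by theta = 9*pi/3
U^7 = rotation by 7*theta = 63*pi/3 = 3*pi/3 (mod 2*pi)
cos(3*pi/3) = -1.0000, sin(3*pi/3) = 0.0000
U^7 x = (-1.0000 * 5 - 0.0000 * 4, 0.0000 * 5 + -1.0000 * 4)
= (-5.0000, -4.0000)
||U^7 x|| = sqrt((-5.0000)^2 + (-4.0000)^2) = sqrt(41.0000) = 6.4031

6.4031


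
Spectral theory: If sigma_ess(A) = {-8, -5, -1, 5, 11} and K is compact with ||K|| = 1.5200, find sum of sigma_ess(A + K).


By Weyl's theorem, the essential spectrum is invariant under compact perturbations.
sigma_ess(A + K) = sigma_ess(A) = {-8, -5, -1, 5, 11}
Sum = -8 + -5 + -1 + 5 + 11 = 2

2


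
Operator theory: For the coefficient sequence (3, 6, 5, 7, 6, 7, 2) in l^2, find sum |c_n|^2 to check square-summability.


sum |c_n|^2 = 3^2 + 6^2 + 5^2 + 7^2 + 6^2 + 7^2 + 2^2
= 9 + 36 + 25 + 49 + 36 + 49 + 4
= 208

208


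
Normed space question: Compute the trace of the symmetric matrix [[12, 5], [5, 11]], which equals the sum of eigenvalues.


For a self-adjoint (symmetric) matrix, the eigenvalues are real.
The sum of eigenvalues equals the trace of the matrix.
trace = 12 + 11 = 23

23


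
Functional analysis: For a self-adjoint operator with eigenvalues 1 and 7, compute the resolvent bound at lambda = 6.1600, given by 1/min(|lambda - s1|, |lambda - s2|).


dist(6.1600, {1, 7}) = min(|6.1600 - 1|, |6.1600 - 7|)
= min(5.1600, 0.8400) = 0.8400
Resolvent bound = 1/0.8400 = 1.1905

1.1905


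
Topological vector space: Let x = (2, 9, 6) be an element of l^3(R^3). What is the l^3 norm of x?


The l^3 norm = (sum |x_i|^3)^(1/3)
Sum of 3th powers = 8 + 729 + 216 = 953
||x||_3 = (953)^(1/3) = 9.8408

9.8408


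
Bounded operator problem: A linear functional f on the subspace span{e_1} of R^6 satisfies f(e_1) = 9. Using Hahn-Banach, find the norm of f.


The norm of f is given by ||f|| = sup_{||x||=1} |f(x)|.
On span{e_1}, ||e_1|| = 1, so ||f|| = |f(e_1)| / ||e_1||
= |9| / 1 = 9.0000

9.0000


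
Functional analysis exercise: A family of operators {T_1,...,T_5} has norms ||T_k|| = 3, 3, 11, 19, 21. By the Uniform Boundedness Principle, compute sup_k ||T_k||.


By the Uniform Boundedness Principle, the supremum of norms is finite.
sup_k ||T_k|| = max(3, 3, 11, 19, 21) = 21

21


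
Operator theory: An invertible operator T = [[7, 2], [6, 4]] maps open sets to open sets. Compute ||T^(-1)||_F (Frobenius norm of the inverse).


det(T) = 7*4 - 2*6 = 16
T^(-1) = (1/16) * [[4, -2], [-6, 7]] = [[0.2500, -0.1250], [-0.3750, 0.4375]]
||T^(-1)||_F^2 = 0.2500^2 + (-0.1250)^2 + (-0.3750)^2 + 0.4375^2 = 0.4102
||T^(-1)||_F = sqrt(0.4102) = 0.6404

0.6404


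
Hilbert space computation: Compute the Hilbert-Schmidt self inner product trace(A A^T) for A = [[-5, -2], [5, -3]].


trace(A * A^T) = sum of squares of all entries
= (-5)^2 + (-2)^2 + 5^2 + (-3)^2
= 25 + 4 + 25 + 9
= 63

63


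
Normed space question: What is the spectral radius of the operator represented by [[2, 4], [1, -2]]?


For a 2x2 matrix, eigenvalues satisfy lambda^2 - (trace)*lambda + det = 0
trace = 2 + -2 = 0
det = 2*-2 - 4*1 = -8
discriminant = 0^2 - 4*(-8) = 32
spectral radius = max |eigenvalue| = 2.8284

2.8284


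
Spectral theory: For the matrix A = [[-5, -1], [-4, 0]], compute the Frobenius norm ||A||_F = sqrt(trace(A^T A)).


||A||_F^2 = sum a_ij^2
= (-5)^2 + (-1)^2 + (-4)^2 + 0^2
= 25 + 1 + 16 + 0 = 42
||A||_F = sqrt(42) = 6.4807

6.4807


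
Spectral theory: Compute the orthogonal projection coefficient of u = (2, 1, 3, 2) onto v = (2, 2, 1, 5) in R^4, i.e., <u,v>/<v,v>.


Computing <u,v> = 2*2 + 1*2 + 3*1 + 2*5 = 19
Computing <v,v> = 2^2 + 2^2 + 1^2 + 5^2 = 34
Projection coefficient = 19/34 = 0.5588

0.5588


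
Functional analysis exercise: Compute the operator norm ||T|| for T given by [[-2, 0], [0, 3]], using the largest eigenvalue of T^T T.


A^T A = [[4, 0], [0, 9]]
trace(A^T A) = 13, det(A^T A) = 36
discriminant = 13^2 - 4*36 = 25
Largest eigenvalue of A^T A = (trace + sqrt(disc))/2 = 9.0000
||T|| = sqrt(9.0000) = 3.0000

3.0000


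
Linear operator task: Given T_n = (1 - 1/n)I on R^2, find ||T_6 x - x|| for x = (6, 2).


T_6 x - x = (1 - 1/6)x - x = -x/6
||x|| = sqrt(40) = 6.3246
||T_6 x - x|| = ||x||/6 = 6.3246/6 = 1.0541

1.0541


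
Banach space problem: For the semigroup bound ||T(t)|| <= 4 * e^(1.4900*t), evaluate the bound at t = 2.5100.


||T(2.5100)|| <= 4 * exp(1.4900 * 2.5100)
= 4 * exp(3.7399)
= 4 * 42.0938
= 168.3751

168.3751


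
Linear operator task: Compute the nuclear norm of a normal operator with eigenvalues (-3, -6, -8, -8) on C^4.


For a normal operator, singular values equal |eigenvalues|.
Trace norm = sum |lambda_i| = 3 + 6 + 8 + 8
= 25

25


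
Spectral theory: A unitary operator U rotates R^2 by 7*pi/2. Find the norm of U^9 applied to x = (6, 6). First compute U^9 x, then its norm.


U is a rotation by theta = 7*pi/2
U^9 = rotation by 9*theta = 63*pi/2 = 3*pi/2 (mod 2*pi)
cos(3*pi/2) = 0.0000, sin(3*pi/2) = -1.0000
U^9 x = (0.0000 * 6 - -1.0000 * 6, -1.0000 * 6 + 0.0000 * 6)
= (6.0000, -6.0000)
||U^9 x|| = sqrt(6.0000^2 + (-6.0000)^2) = sqrt(72.0000) = 8.4853

8.4853


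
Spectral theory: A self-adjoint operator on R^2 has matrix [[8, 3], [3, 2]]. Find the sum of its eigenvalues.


For a self-adjoint (symmetric) matrix, the eigenvalues are real.
The sum of eigenvalues equals the trace of the matrix.
trace = 8 + 2 = 10

10


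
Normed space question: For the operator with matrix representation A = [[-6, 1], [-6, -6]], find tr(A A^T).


trace(A * A^T) = sum of squares of all entries
= (-6)^2 + 1^2 + (-6)^2 + (-6)^2
= 36 + 1 + 36 + 36
= 109

109


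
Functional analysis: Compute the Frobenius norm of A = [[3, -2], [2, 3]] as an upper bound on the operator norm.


||A||_F^2 = sum a_ij^2
= 3^2 + (-2)^2 + 2^2 + 3^2
= 9 + 4 + 4 + 9 = 26
||A||_F = sqrt(26) = 5.0990

5.0990


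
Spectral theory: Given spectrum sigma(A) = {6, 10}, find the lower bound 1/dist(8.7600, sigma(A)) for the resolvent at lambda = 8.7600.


dist(8.7600, {6, 10}) = min(|8.7600 - 6|, |8.7600 - 10|)
= min(2.7600, 1.2400) = 1.2400
Resolvent bound = 1/1.2400 = 0.8065

0.8065


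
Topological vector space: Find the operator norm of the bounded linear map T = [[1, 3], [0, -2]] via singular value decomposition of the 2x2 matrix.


A^T A = [[1, 3], [3, 13]]
trace(A^T A) = 14, det(A^T A) = 4
discriminant = 14^2 - 4*4 = 180
Largest eigenvalue of A^T A = (trace + sqrt(disc))/2 = 13.7082
||T|| = sqrt(13.7082) = 3.7025

3.7025


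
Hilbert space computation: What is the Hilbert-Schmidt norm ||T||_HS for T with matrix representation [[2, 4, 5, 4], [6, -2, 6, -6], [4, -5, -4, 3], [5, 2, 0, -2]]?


The Hilbert-Schmidt norm is sqrt(sum of squares of all entries).
Sum of squares = 2^2 + 4^2 + 5^2 + 4^2 + 6^2 + (-2)^2 + 6^2 + (-6)^2 + 4^2 + (-5)^2 + (-4)^2 + 3^2 + 5^2 + 2^2 + 0^2 + (-2)^2
= 4 + 16 + 25 + 16 + 36 + 4 + 36 + 36 + 16 + 25 + 16 + 9 + 25 + 4 + 0 + 4 = 272
||T||_HS = sqrt(272) = 16.4924

16.4924


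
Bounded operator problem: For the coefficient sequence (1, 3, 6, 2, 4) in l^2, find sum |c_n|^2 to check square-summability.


sum |c_n|^2 = 1^2 + 3^2 + 6^2 + 2^2 + 4^2
= 1 + 9 + 36 + 4 + 16
= 66

66


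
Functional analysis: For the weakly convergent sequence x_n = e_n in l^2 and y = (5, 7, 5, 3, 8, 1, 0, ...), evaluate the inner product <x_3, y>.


x_3 = e_3 is the standard basis vector with 1 in position 3.
<x_3, y> = y_3 = 5
As n -> infinity, <x_n, y> -> 0, confirming weak convergence of (x_n) to 0.

5


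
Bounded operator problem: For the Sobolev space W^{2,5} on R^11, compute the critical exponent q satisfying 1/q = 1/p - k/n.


Using the Sobolev embedding formula: 1/q = 1/p - k/n
1/q = 1/5 - 2/11 = 1/55
q = 1/(1/55) = 55

55.0000


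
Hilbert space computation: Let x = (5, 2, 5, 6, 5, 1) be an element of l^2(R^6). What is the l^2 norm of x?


The l^2 norm = (sum |x_i|^2)^(1/2)
Sum of 2th powers = 25 + 4 + 25 + 36 + 25 + 1 = 116
||x||_2 = (116)^(1/2) = 10.7703

10.7703


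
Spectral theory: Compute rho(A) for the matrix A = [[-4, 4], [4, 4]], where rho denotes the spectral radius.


For a 2x2 matrix, eigenvalues satisfy lambda^2 - (trace)*lambda + det = 0
trace = -4 + 4 = 0
det = -4*4 - 4*4 = -32
discriminant = 0^2 - 4*(-32) = 128
spectral radius = max |eigenvalue| = 5.6569

5.6569


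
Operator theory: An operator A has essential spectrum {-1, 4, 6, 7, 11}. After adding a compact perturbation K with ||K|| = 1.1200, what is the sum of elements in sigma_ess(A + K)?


By Weyl's theorem, the essential spectrum is invariant under compact perturbations.
sigma_ess(A + K) = sigma_ess(A) = {-1, 4, 6, 7, 11}
Sum = -1 + 4 + 6 + 7 + 11 = 27

27


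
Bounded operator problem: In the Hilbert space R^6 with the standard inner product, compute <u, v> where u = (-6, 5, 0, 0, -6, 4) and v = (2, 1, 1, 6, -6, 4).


Computing the standard inner product <u, v> = sum u_i * v_i
= -6*2 + 5*1 + 0*1 + 0*6 + -6*-6 + 4*4
= -12 + 5 + 0 + 0 + 36 + 16
= 45

45


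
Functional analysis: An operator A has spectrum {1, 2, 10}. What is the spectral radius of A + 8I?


Spectrum of A + 8I = {9, 10, 18}
Spectral radius = max |lambda| over the shifted spectrum
= max(9, 10, 18) = 18

18


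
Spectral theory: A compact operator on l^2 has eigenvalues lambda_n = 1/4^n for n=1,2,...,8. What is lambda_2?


The eigenvalue formula gives lambda_2 = 1/4^2
= 1/16
= 0.0625

0.0625


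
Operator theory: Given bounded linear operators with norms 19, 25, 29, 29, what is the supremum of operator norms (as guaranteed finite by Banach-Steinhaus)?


By the Uniform Boundedness Principle, the supremum of norms is finite.
sup_k ||T_k|| = max(19, 25, 29, 29) = 29

29


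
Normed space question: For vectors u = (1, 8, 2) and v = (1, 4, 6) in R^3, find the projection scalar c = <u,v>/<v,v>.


Computing <u,v> = 1*1 + 8*4 + 2*6 = 45
Computing <v,v> = 1^2 + 4^2 + 6^2 = 53
Projection coefficient = 45/53 = 0.8491

0.8491


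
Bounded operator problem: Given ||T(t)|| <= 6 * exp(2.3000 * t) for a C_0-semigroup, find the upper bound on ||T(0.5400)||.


||T(0.5400)|| <= 6 * exp(2.3000 * 0.5400)
= 6 * exp(1.2420)
= 6 * 3.4625
= 20.7752

20.7752


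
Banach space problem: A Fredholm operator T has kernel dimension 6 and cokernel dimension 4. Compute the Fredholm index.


The Fredholm index is defined as ind(T) = dim(ker T) - dim(coker T)
= 6 - 4
= 2

2


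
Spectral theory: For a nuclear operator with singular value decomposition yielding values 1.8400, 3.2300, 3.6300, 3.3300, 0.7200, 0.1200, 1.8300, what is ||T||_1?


The nuclear norm is the sum of all singular values.
||T||_1 = 1.8400 + 3.2300 + 3.6300 + 3.3300 + 0.7200 + 0.1200 + 1.8300
= 14.7000

14.7000


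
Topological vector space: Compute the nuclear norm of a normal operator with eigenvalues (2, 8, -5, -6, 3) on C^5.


For a normal operator, singular values equal |eigenvalues|.
Trace norm = sum |lambda_i| = 2 + 8 + 5 + 6 + 3
= 24

24


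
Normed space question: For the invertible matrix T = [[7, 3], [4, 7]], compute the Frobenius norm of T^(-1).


det(T) = 7*7 - 3*4 = 37
T^(-1) = (1/37) * [[7, -3], [-4, 7]] = [[0.1892, -0.0811], [-0.1081, 0.1892]]
||T^(-1)||_F^2 = 0.1892^2 + (-0.0811)^2 + (-0.1081)^2 + 0.1892^2 = 0.0898
||T^(-1)||_F = sqrt(0.0898) = 0.2997

0.2997


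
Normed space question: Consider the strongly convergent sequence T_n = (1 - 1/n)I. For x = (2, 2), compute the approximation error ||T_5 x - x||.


T_5 x - x = (1 - 1/5)x - x = -x/5
||x|| = sqrt(8) = 2.8284
||T_5 x - x|| = ||x||/5 = 2.8284/5 = 0.5657

0.5657


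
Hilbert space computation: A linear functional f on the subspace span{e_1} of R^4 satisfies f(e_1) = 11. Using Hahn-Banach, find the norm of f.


The norm of f is given by ||f|| = sup_{||x||=1} |f(x)|.
On span{e_1}, ||e_1|| = 1, so ||f|| = |f(e_1)| / ||e_1||
= |11| / 1 = 11.0000

11.0000


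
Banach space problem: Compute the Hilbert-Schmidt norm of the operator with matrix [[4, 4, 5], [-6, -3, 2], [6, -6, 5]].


The Hilbert-Schmidt norm is sqrt(sum of squares of all entries).
Sum of squares = 4^2 + 4^2 + 5^2 + (-6)^2 + (-3)^2 + 2^2 + 6^2 + (-6)^2 + 5^2
= 16 + 16 + 25 + 36 + 9 + 4 + 36 + 36 + 25 = 203
||T||_HS = sqrt(203) = 14.2478

14.2478


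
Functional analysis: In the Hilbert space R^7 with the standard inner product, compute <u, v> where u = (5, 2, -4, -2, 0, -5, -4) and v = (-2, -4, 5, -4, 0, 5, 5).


Computing the standard inner product <u, v> = sum u_i * v_i
= 5*-2 + 2*-4 + -4*5 + -2*-4 + 0*0 + -5*5 + -4*5
= -10 + -8 + -20 + 8 + 0 + -25 + -20
= -75

-75


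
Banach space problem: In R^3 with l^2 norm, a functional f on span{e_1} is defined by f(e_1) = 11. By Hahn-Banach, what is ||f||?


The norm of f is given by ||f|| = sup_{||x||=1} |f(x)|.
On span{e_1}, ||e_1|| = 1, so ||f|| = |f(e_1)| / ||e_1||
= |11| / 1 = 11.0000

11.0000


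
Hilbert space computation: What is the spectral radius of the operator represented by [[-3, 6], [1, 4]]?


For a 2x2 matrix, eigenvalues satisfy lambda^2 - (trace)*lambda + det = 0
trace = -3 + 4 = 1
det = -3*4 - 6*1 = -18
discriminant = 1^2 - 4*(-18) = 73
spectral radius = max |eigenvalue| = 4.7720

4.7720


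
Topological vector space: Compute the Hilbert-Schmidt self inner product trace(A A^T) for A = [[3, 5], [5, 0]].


trace(A * A^T) = sum of squares of all entries
= 3^2 + 5^2 + 5^2 + 0^2
= 9 + 25 + 25 + 0
= 59

59


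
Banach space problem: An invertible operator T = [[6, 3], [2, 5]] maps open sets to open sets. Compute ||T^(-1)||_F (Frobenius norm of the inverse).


det(T) = 6*5 - 3*2 = 24
T^(-1) = (1/24) * [[5, -3], [-2, 6]] = [[0.2083, -0.1250], [-0.0833, 0.2500]]
||T^(-1)||_F^2 = 0.2083^2 + (-0.1250)^2 + (-0.0833)^2 + 0.2500^2 = 0.1285
||T^(-1)||_F = sqrt(0.1285) = 0.3584

0.3584


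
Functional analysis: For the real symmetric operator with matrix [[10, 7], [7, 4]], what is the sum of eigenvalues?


For a self-adjoint (symmetric) matrix, the eigenvalues are real.
The sum of eigenvalues equals the trace of the matrix.
trace = 10 + 4 = 14

14


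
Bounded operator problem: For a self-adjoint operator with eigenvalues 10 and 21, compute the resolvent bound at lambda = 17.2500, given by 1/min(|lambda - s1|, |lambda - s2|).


dist(17.2500, {10, 21}) = min(|17.2500 - 10|, |17.2500 - 21|)
= min(7.2500, 3.7500) = 3.7500
Resolvent bound = 1/3.7500 = 0.2667

0.2667


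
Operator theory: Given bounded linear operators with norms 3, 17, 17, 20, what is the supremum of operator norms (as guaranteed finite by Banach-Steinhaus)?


By the Uniform Boundedness Principle, the supremum of norms is finite.
sup_k ||T_k|| = max(3, 17, 17, 20) = 20

20


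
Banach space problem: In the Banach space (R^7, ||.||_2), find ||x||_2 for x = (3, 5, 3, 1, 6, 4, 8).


The l^2 norm = (sum |x_i|^2)^(1/2)
Sum of 2th powers = 9 + 25 + 9 + 1 + 36 + 16 + 64 = 160
||x||_2 = (160)^(1/2) = 12.6491

12.6491


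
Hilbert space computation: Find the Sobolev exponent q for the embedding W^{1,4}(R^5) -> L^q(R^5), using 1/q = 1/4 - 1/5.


Using the Sobolev embedding formula: 1/q = 1/p - k/n
1/q = 1/4 - 1/5 = 1/20
q = 1/(1/20) = 20

20.0000


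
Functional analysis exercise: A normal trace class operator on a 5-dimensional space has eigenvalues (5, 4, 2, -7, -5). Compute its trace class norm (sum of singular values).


For a normal operator, singular values equal |eigenvalues|.
Trace norm = sum |lambda_i| = 5 + 4 + 2 + 7 + 5
= 23

23


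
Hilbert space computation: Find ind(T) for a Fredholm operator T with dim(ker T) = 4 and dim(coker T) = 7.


The Fredholm index is defined as ind(T) = dim(ker T) - dim(coker T)
= 4 - 7
= -3

-3


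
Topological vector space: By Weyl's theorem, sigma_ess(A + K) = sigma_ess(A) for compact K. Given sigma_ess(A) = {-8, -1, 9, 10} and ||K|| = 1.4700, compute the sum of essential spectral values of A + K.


By Weyl's theorem, the essential spectrum is invariant under compact perturbations.
sigma_ess(A + K) = sigma_ess(A) = {-8, -1, 9, 10}
Sum = -8 + -1 + 9 + 10 = 10

10


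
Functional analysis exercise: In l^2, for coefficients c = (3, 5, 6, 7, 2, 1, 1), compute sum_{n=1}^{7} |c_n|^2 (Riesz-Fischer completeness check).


sum |c_n|^2 = 3^2 + 5^2 + 6^2 + 7^2 + 2^2 + 1^2 + 1^2
= 9 + 25 + 36 + 49 + 4 + 1 + 1
= 125

125


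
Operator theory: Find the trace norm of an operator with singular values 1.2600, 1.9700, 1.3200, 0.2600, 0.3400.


The nuclear norm is the sum of all singular values.
||T||_1 = 1.2600 + 1.9700 + 1.3200 + 0.2600 + 0.3400
= 5.1500

5.1500


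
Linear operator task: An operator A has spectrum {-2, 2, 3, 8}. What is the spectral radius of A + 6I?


Spectrum of A + 6I = {4, 8, 9, 14}
Spectral radius = max |lambda| over the shifted spectrum
= max(4, 8, 9, 14) = 14

14


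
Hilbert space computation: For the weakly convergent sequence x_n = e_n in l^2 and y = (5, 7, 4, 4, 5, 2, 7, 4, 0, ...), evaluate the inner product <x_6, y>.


x_6 = e_6 is the standard basis vector with 1 in position 6.
<x_6, y> = y_6 = 2
As n -> infinity, <x_n, y> -> 0, confirming weak convergence of (x_n) to 0.

2


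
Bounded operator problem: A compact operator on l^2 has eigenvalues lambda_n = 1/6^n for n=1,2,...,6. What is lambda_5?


The eigenvalue formula gives lambda_5 = 1/6^5
= 1/7776
= 1.2860e-04

1.2860e-04


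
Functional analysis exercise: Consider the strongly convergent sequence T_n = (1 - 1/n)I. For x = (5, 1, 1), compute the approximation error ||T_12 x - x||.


T_12 x - x = (1 - 1/12)x - x = -x/12
||x|| = sqrt(27) = 5.1962
||T_12 x - x|| = ||x||/12 = 5.1962/12 = 0.4330

0.4330
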